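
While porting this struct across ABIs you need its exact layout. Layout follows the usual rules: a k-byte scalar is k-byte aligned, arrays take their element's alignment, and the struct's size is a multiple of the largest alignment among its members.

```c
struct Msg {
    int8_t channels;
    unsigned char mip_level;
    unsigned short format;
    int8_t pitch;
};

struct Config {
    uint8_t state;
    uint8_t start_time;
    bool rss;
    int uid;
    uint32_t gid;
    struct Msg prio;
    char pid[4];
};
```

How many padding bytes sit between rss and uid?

1

Msg: 0..1  channels  (1B, 1-aligned); 1..2  mip_level  (1B, 1-aligned); 2..4  format  (2B, 2-aligned); 4..5  pitch  (1B, 1-aligned); 5..6  -- tail padding (1B); sizeof = 6, alignof = 2
0..1  state  (1B, 1-aligned)
1..2  start_time  (1B, 1-aligned)
2..3  rss  (1B, 1-aligned)
3..4  -- padding (1B)
4..8  uid  (4B, 4-aligned)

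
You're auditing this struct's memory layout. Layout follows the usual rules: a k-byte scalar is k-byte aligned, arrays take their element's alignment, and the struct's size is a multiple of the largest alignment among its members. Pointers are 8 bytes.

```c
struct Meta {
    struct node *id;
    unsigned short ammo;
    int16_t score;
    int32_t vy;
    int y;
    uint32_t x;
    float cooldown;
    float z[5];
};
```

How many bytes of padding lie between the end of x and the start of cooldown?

0

id at 0 (size 8, align 8) → ends 8
ammo at 8 (size 2, align 2) → ends 10
score at 10 (size 2, align 2) → ends 12
vy at 12 (size 4, align 4) → ends 16
y at 16 (size 4, align 4) → ends 20
x at 20 (size 4, align 4) → ends 24
cooldown at 24 (size 4, align 4) → ends 28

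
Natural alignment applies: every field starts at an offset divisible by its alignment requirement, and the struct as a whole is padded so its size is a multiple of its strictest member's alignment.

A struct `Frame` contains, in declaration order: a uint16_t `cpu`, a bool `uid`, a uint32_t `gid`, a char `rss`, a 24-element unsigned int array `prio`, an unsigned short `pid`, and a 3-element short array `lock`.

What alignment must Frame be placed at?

4

member alignments: cpu=2, uid=1, gid=4, rss=1, prio=4, pid=2, lock=2
max = 4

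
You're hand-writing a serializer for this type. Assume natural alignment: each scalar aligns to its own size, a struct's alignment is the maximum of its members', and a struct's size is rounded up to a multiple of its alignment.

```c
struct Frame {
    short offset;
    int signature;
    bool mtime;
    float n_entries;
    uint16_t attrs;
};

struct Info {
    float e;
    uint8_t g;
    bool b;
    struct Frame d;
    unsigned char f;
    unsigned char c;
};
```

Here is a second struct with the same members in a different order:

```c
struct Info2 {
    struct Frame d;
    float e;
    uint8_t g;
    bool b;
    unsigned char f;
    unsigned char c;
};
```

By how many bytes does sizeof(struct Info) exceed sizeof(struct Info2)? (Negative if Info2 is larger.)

4

Frame: offset at 0 (size 2, align 2) → ends 2; pad 2 to align 4 for signature; signature at 4 (size 4, align 4) → ends 8; mtime at 8 (size 1, align 1) → ends 9; pad 3 to align 4 for n_entries; n_entries at 12 (size 4, align 4) → ends 16; attrs at 16 (size 2, align 2) → ends 18; tail pad 2 to reach multiple of 4; total 20 bytes, alignment 4
e at 0 (size 4, align 4) → ends 4
g at 4 (size 1, align 1) → ends 5
b at 5 (size 1, align 1) → ends 6
pad 2 to align 4 for d
d at 8 (size 20, align 4) → ends 28
f at 28 (size 1, align 1) → ends 29
c at 29 (size 1, align 1) → ends 30
tail pad 2 to reach multiple of 4
total 32 bytes, alignment 4
— Info2 —
d at 0 (size 20, align 4) → ends 20
e at 20 (size 4, align 4) → ends 24
g at 24 (size 1, align 1) → ends 25
b at 25 (size 1, align 1) → ends 26
f at 26 (size 1, align 1) → ends 27
c at 27 (size 1, align 1) → ends 28
total 28 bytes, alignment 4
32 − 28 = 4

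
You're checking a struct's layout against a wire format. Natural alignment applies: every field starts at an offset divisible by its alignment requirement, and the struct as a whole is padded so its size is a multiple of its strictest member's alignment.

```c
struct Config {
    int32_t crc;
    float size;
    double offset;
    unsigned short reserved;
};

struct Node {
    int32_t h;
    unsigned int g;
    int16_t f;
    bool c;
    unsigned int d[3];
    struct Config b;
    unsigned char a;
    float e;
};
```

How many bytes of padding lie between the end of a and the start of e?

3

Config: @0: crc [4B, align 4] → 4; @4: size [4B, align 4] → 8; @8: offset [8B, align 8] → 16; @16: reserved [2B, align 2] → 18; +6 tail pad (align 8); size 24, align 8
@0: h [4B, align 4] → 4
@4: g [4B, align 4] → 8
@8: f [2B, align 2] → 10
@10: c [1B, align 1] → 11
+1 pad (align 4)
@12: d [12B, align 4] → 24
@24: b [24B, align 8] → 48
@48: a [1B, align 1] → 49
+3 pad (align 4)
@52: e [4B, align 4] → 56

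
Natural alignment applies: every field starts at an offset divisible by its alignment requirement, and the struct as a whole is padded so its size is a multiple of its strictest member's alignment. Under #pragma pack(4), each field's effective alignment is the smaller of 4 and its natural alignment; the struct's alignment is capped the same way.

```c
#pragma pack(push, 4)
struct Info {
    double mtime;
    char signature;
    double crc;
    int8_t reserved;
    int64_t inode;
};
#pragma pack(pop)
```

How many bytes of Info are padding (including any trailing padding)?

mtime at 0 (size 8, align 4) → ends 8
signature at 8 (size 1, align 1) → ends 9
pad 3 to align 4 for crc
crc at 12 (size 8, align 4) → ends 20
reserved at 20 (size 1, align 1) → ends 21
pad 3 to align 4 for inode
inode at 24 (size 8, align 4) → ends 32
total 32 bytes, alignment 4
data bytes 26, size 32 → padding 6

6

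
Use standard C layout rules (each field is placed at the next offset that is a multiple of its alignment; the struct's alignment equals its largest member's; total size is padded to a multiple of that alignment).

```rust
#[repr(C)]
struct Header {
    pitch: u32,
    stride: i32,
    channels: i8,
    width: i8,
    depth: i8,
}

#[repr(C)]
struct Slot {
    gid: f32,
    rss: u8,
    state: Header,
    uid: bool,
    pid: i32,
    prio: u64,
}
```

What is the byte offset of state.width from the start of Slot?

Header: pitch at 0 (size 4, align 4) → ends 4; stride at 4 (size 4, align 4) → ends 8; channels at 8 (size 1, align 1) → ends 9; width at 9 (size 1, align 1) → ends 10; depth at 10 (size 1, align 1) → ends 11; tail pad 1 to reach multiple of 4; total 12 bytes, alignment 4
gid at 0 (size 4, align 4) → ends 4
rss at 4 (size 1, align 1) → ends 5
pad 3 to align 4 for state
state at 8 (size 12, align 4) → ends 20
within Header: width at 9
8 + 9 = 17

17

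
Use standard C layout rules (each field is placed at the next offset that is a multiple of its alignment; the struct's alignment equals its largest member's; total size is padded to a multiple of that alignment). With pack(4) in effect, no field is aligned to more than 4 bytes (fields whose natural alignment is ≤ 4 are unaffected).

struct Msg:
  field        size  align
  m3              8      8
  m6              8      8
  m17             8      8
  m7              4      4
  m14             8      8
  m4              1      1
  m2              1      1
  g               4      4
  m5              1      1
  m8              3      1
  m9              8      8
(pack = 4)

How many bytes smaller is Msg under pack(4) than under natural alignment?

natural layout:
  m3 at 0 (size 8, align 8) → ends 8
  m6 at 8 (size 8, align 8) → ends 16
  m17 at 16 (size 8, align 8) → ends 24
  m7 at 24 (size 4, align 4) → ends 28
  pad 4 to align 8 for m14
  m14 at 32 (size 8, align 8) → ends 40
  m4 at 40 (size 1, align 1) → ends 41
  m2 at 41 (size 1, align 1) → ends 42
  pad 2 to align 4 for g
  g at 44 (size 4, align 4) → ends 48
  m5 at 48 (size 1, align 1) → ends 49
  m8 at 49 (size 3, align 1) → ends 52
  pad 4 to align 8 for m9
  m9 at 56 (size 8, align 8) → ends 64
  total 64 bytes, alignment 8
packed(4) layout:
  m3 at 0 (size 8, align 4) → ends 8
  m6 at 8 (size 8, align 4) → ends 16
  m17 at 16 (size 8, align 4) → ends 24
  m7 at 24 (size 4, align 4) → ends 28
  m14 at 28 (size 8, align 4) → ends 36
  m4 at 36 (size 1, align 1) → ends 37
  m2 at 37 (size 1, align 1) → ends 38
  pad 2 to align 4 for g
  g at 40 (size 4, align 4) → ends 44
  m5 at 44 (size 1, align 1) → ends 45
  m8 at 45 (size 3, align 1) → ends 48
  m9 at 48 (size 8, align 4) → ends 56
  total 56 bytes, alignment 4
64 − 56 = 8

8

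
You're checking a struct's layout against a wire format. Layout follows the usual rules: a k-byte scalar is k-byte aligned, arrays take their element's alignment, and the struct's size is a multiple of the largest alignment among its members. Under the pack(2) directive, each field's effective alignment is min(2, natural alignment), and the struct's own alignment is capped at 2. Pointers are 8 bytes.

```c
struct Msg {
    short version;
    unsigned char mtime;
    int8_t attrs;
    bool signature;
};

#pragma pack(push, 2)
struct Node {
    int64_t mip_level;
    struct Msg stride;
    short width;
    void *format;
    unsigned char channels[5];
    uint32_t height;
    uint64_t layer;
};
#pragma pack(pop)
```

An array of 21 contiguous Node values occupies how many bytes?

Msg: 0..2  version  (2B, 2-aligned); 2..3  mtime  (1B, 1-aligned); 3..4  attrs  (1B, 1-aligned); 4..5  signature  (1B, 1-aligned); 5..6  -- tail padding (1B); sizeof = 6, alignof = 2
0..8  mip_level  (8B, 2-aligned)
8..14  stride  (6B, 2-aligned)
14..16  width  (2B, 2-aligned)
16..24  format  (8B, 2-aligned)
24..29  channels  (5B, 1-aligned)
29..30  -- padding (1B)
30..34  height  (4B, 2-aligned)
34..42  layer  (8B, 2-aligned)
sizeof = 42, alignof = 2
array of 21: 21 × 42 = 882

882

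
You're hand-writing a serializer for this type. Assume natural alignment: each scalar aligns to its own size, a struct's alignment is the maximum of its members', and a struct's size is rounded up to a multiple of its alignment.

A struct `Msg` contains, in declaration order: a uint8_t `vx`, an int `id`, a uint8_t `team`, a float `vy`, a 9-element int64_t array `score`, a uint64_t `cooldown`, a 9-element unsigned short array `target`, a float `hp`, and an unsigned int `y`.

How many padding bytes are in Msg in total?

12

0..1  vx  (1B, 1-aligned)
1..4  -- padding (3B)
4..8  id  (4B, 4-aligned)
8..9  team  (1B, 1-aligned)
9..12  -- padding (3B)
12..16  vy  (4B, 4-aligned)
16..88  score  (72B, 8-aligned)
88..96  cooldown  (8B, 8-aligned)
96..114  target  (18B, 2-aligned)
114..116  -- padding (2B)
116..120  hp  (4B, 4-aligned)
120..124  y  (4B, 4-aligned)
124..128  -- tail padding (4B)
sizeof = 128, alignof = 8
data bytes 116, size 128 → padding 12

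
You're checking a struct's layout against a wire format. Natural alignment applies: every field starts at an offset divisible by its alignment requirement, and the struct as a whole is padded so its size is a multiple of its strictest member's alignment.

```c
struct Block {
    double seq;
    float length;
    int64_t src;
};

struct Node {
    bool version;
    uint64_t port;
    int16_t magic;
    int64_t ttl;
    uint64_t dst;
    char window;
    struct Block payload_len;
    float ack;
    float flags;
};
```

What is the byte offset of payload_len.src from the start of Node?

Block: seq at 0 (size 8, align 8) → ends 8; length at 8 (size 4, align 4) → ends 12; pad 4 to align 8 for src; src at 16 (size 8, align 8) → ends 24; total 24 bytes, alignment 8
version at 0 (size 1, align 1) → ends 1
pad 7 to align 8 for port
port at 8 (size 8, align 8) → ends 16
magic at 16 (size 2, align 2) → ends 18
pad 6 to align 8 for ttl
ttl at 24 (size 8, align 8) → ends 32
dst at 32 (size 8, align 8) → ends 40
window at 40 (size 1, align 1) → ends 41
pad 7 to align 8 for payload_len
payload_len at 48 (size 24, align 8) → ends 72
within Block: src at 16
48 + 16 = 64

64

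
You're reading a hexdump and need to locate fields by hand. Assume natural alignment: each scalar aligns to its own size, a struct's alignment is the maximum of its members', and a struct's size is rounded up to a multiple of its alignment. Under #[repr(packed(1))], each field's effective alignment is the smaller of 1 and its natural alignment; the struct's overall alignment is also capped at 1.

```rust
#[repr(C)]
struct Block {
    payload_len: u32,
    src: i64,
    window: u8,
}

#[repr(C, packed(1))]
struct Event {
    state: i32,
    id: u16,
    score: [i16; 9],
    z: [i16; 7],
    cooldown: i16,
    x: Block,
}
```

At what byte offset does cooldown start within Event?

38

Block: @0: payload_len [4B, align 4] → 4; +4 pad (align 8); @8: src [8B, align 8] → 16; @16: window [1B, align 1] → 17; +7 tail pad (align 8); size 24, align 8
@0: state [4B, align 1] → 4
@4: id [2B, align 1] → 6
@6: score [18B, align 1] → 24
@24: z [14B, align 1] → 38
@38: cooldown [2B, align 1] → 40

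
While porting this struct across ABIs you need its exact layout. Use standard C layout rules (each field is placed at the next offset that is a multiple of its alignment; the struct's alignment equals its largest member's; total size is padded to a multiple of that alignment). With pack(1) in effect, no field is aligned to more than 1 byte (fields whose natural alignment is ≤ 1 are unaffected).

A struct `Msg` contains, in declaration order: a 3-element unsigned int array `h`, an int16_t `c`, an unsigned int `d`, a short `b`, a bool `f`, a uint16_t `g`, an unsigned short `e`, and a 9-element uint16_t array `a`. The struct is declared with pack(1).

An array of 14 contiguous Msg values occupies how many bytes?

602

0..12  h  (12B, 1-aligned)
12..14  c  (2B, 1-aligned)
14..18  d  (4B, 1-aligned)
18..20  b  (2B, 1-aligned)
20..21  f  (1B, 1-aligned)
21..23  g  (2B, 1-aligned)
23..25  e  (2B, 1-aligned)
25..43  a  (18B, 1-aligned)
sizeof = 43, alignof = 1
array of 14: 14 × 43 = 602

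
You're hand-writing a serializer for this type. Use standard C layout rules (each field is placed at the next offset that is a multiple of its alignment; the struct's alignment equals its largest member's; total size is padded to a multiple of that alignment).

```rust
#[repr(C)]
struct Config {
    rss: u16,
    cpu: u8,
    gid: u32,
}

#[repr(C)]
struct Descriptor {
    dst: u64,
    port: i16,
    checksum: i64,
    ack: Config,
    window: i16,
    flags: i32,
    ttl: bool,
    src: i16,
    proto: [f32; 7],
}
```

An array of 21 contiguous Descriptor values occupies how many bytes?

1512

Config: @0: rss [2B, align 2] → 2; @2: cpu [1B, align 1] → 3; +1 pad (align 4); @4: gid [4B, align 4] → 8; size 8, align 4
@0: dst [8B, align 8] → 8
@8: port [2B, align 2] → 10
+6 pad (align 8)
@16: checksum [8B, align 8] → 24
@24: ack [8B, align 4] → 32
@32: window [2B, align 2] → 34
+2 pad (align 4)
@36: flags [4B, align 4] → 40
@40: ttl [1B, align 1] → 41
+1 pad (align 2)
@42: src [2B, align 2] → 44
@44: proto [28B, align 4] → 72
size 72, align 8
array of 21: 21 × 72 = 1512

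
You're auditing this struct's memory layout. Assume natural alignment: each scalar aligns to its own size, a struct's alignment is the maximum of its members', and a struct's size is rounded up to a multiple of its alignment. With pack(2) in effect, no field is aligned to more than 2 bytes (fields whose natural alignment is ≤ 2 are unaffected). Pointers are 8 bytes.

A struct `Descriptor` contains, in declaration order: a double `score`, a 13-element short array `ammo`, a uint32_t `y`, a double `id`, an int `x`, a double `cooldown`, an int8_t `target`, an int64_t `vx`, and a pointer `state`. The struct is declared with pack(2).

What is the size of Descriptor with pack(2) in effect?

76

@0: score [8B, align 2] → 8
@8: ammo [26B, align 2] → 34
@34: y [4B, align 2] → 38
@38: id [8B, align 2] → 46
@46: x [4B, align 2] → 50
@50: cooldown [8B, align 2] → 58
@58: target [1B, align 1] → 59
+1 pad (align 2)
@60: vx [8B, align 2] → 68
@68: state [8B, align 2] → 76
size 76, align 2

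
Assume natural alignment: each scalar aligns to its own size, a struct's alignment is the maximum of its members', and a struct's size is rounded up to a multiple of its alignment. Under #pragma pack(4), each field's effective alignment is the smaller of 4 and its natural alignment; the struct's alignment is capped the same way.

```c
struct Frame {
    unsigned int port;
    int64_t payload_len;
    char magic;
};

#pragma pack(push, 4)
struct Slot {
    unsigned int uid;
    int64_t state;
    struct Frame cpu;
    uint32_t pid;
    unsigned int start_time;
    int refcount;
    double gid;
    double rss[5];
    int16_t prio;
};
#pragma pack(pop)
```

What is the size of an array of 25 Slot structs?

2500

Frame: 0..4  port  (4B, 4-aligned); 4..8  -- padding (4B); 8..16  payload_len  (8B, 8-aligned); 16..17  magic  (1B, 1-aligned); 17..24  -- tail padding (7B); sizeof = 24, alignof = 8
0..4  uid  (4B, 4-aligned)
4..12  state  (8B, 4-aligned)
12..36  cpu  (24B, 4-aligned)
36..40  pid  (4B, 4-aligned)
40..44  start_time  (4B, 4-aligned)
44..48  refcount  (4B, 4-aligned)
48..56  gid  (8B, 4-aligned)
56..96  rss  (40B, 4-aligned)
96..98  prio  (2B, 2-aligned)
98..100  -- tail padding (2B)
sizeof = 100, alignof = 4
array of 25: 25 × 100 = 2500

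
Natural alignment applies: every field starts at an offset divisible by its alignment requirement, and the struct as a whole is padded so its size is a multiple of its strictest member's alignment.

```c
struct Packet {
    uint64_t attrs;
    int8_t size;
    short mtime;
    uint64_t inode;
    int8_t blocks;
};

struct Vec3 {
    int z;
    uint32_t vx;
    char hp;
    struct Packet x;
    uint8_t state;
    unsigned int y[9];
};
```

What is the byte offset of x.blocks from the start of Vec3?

40

Packet: attrs at 0 (size 8, align 8) → ends 8; size at 8 (size 1, align 1) → ends 9; pad 1 to align 2 for mtime; mtime at 10 (size 2, align 2) → ends 12; pad 4 to align 8 for inode; inode at 16 (size 8, align 8) → ends 24; blocks at 24 (size 1, align 1) → ends 25; tail pad 7 to reach multiple of 8; total 32 bytes, alignment 8
z at 0 (size 4, align 4) → ends 4
vx at 4 (size 4, align 4) → ends 8
hp at 8 (size 1, align 1) → ends 9
pad 7 to align 8 for x
x at 16 (size 32, align 8) → ends 48
within Packet: blocks at 24
16 + 24 = 40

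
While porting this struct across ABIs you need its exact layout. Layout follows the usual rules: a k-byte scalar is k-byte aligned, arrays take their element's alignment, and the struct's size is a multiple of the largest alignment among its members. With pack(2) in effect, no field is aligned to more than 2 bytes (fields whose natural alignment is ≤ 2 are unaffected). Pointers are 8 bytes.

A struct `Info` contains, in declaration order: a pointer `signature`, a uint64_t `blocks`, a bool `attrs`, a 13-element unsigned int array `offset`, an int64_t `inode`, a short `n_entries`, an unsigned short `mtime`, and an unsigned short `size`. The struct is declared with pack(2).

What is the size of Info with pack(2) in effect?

@0: signature [8B, align 2] → 8
@8: blocks [8B, align 2] → 16
@16: attrs [1B, align 1] → 17
+1 pad (align 2)
@18: offset [52B, align 2] → 70
@70: inode [8B, align 2] → 78
@78: n_entries [2B, align 2] → 80
@80: mtime [2B, align 2] → 82
@82: size [2B, align 2] → 84
size 84, align 2

84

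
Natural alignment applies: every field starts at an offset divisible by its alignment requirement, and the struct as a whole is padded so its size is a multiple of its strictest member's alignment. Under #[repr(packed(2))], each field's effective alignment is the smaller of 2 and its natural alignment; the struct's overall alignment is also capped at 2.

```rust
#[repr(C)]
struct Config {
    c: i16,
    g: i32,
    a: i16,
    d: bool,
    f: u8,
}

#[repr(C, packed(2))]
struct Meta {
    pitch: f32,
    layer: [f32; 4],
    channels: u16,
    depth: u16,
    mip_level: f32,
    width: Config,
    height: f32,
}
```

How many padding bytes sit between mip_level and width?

Config: @0: c [2B, align 2] → 2; +2 pad (align 4); @4: g [4B, align 4] → 8; @8: a [2B, align 2] → 10; @10: d [1B, align 1] → 11; @11: f [1B, align 1] → 12; size 12, align 4
@0: pitch [4B, align 2] → 4
@4: layer [16B, align 2] → 20
@20: channels [2B, align 2] → 22
@22: depth [2B, align 2] → 24
@24: mip_level [4B, align 2] → 28
@28: width [12B, align 2] → 40

0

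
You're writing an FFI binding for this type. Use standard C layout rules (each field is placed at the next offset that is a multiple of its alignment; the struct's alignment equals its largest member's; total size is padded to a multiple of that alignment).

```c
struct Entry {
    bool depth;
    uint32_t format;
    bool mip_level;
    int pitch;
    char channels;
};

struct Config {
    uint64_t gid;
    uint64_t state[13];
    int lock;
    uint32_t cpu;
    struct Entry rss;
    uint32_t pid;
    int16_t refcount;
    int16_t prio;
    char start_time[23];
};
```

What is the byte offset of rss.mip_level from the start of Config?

Entry: 0..1  depth  (1B, 1-aligned); 1..4  -- padding (3B); 4..8  format  (4B, 4-aligned); 8..9  mip_level  (1B, 1-aligned); 9..12  -- padding (3B); 12..16  pitch  (4B, 4-aligned); 16..17  channels  (1B, 1-aligned); 17..20  -- tail padding (3B); sizeof = 20, alignof = 4
0..8  gid  (8B, 8-aligned)
8..112  state  (104B, 8-aligned)
112..116  lock  (4B, 4-aligned)
116..120  cpu  (4B, 4-aligned)
120..140  rss  (20B, 4-aligned)
within Entry: mip_level at 8
120 + 8 = 128

128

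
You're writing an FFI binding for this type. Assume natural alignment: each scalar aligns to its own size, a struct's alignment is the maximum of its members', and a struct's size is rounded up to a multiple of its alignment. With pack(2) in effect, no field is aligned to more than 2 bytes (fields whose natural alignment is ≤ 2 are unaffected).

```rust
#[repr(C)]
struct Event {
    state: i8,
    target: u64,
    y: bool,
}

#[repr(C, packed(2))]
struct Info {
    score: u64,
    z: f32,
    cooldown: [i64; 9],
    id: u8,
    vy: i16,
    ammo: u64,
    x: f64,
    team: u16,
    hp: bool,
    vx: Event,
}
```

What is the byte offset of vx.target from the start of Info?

Event: @0: state [1B, align 1] → 1; +7 pad (align 8); @8: target [8B, align 8] → 16; @16: y [1B, align 1] → 17; +7 tail pad (align 8); size 24, align 8
@0: score [8B, align 2] → 8
@8: z [4B, align 2] → 12
@12: cooldown [72B, align 2] → 84
@84: id [1B, align 1] → 85
+1 pad (align 2)
@86: vy [2B, align 2] → 88
@88: ammo [8B, align 2] → 96
@96: x [8B, align 2] → 104
@104: team [2B, align 2] → 106
@106: hp [1B, align 1] → 107
+1 pad (align 2)
@108: vx [24B, align 2] → 132
within Event: target at 8
108 + 8 = 116

116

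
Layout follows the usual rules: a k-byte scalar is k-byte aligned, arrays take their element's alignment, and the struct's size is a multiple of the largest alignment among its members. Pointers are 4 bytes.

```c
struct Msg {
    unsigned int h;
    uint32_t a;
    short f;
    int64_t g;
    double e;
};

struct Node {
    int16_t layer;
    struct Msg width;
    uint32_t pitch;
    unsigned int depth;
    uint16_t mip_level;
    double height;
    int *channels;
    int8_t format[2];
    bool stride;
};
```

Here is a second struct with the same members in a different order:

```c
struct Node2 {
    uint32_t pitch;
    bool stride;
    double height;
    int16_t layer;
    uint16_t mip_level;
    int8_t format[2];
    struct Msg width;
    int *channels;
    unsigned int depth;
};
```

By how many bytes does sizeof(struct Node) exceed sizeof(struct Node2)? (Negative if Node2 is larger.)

Msg: 0..4  h  (4B, 4-aligned); 4..8  a  (4B, 4-aligned); 8..10  f  (2B, 2-aligned); 10..16  -- padding (6B); 16..24  g  (8B, 8-aligned); 24..32  e  (8B, 8-aligned); sizeof = 32, alignof = 8
0..2  layer  (2B, 2-aligned)
2..8  -- padding (6B)
8..40  width  (32B, 8-aligned)
40..44  pitch  (4B, 4-aligned)
44..48  depth  (4B, 4-aligned)
48..50  mip_level  (2B, 2-aligned)
50..56  -- padding (6B)
56..64  height  (8B, 8-aligned)
64..68  channels  (4B, 4-aligned)
68..70  format  (2B, 1-aligned)
70..71  stride  (1B, 1-aligned)
71..72  -- tail padding (1B)
sizeof = 72, alignof = 8
— Node2 —
0..4  pitch  (4B, 4-aligned)
4..5  stride  (1B, 1-aligned)
5..8  -- padding (3B)
8..16  height  (8B, 8-aligned)
16..18  layer  (2B, 2-aligned)
18..20  mip_level  (2B, 2-aligned)
20..22  format  (2B, 1-aligned)
22..24  -- padding (2B)
24..56  width  (32B, 8-aligned)
56..60  channels  (4B, 4-aligned)
60..64  depth  (4B, 4-aligned)
sizeof = 64, alignof = 8
72 − 64 = 8

8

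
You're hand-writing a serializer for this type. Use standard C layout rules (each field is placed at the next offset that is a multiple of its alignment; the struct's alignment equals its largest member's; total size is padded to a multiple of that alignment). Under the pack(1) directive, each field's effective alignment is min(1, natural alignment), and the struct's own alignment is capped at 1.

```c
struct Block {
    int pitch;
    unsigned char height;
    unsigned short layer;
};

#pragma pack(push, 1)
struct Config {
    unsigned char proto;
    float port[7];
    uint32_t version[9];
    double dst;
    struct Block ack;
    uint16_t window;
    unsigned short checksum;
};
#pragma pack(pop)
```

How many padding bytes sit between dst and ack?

0

Block: 0..4  pitch  (4B, 4-aligned); 4..5  height  (1B, 1-aligned); 5..6  -- padding (1B); 6..8  layer  (2B, 2-aligned); sizeof = 8, alignof = 4
0..1  proto  (1B, 1-aligned)
1..29  port  (28B, 1-aligned)
29..65  version  (36B, 1-aligned)
65..73  dst  (8B, 1-aligned)
73..81  ack  (8B, 1-aligned)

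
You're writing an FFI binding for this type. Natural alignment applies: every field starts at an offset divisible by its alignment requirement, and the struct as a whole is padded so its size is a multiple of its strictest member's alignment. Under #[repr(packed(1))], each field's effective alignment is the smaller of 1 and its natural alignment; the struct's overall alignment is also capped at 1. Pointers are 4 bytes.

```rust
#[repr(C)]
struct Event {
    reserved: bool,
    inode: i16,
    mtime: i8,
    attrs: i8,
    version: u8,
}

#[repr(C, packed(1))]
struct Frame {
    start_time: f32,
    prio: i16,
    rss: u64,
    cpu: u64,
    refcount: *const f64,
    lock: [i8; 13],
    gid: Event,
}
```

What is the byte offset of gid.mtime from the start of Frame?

43

Event: reserved at 0 (size 1, align 1) → ends 1; pad 1 to align 2 for inode; inode at 2 (size 2, align 2) → ends 4; mtime at 4 (size 1, align 1) → ends 5; attrs at 5 (size 1, align 1) → ends 6; version at 6 (size 1, align 1) → ends 7; tail pad 1 to reach multiple of 2; total 8 bytes, alignment 2
start_time at 0 (size 4, align 1) → ends 4
prio at 4 (size 2, align 1) → ends 6
rss at 6 (size 8, align 1) → ends 14
cpu at 14 (size 8, align 1) → ends 22
refcount at 22 (size 4, align 1) → ends 26
lock at 26 (size 13, align 1) → ends 39
gid at 39 (size 8, align 1) → ends 47
within Event: mtime at 4
39 + 4 = 43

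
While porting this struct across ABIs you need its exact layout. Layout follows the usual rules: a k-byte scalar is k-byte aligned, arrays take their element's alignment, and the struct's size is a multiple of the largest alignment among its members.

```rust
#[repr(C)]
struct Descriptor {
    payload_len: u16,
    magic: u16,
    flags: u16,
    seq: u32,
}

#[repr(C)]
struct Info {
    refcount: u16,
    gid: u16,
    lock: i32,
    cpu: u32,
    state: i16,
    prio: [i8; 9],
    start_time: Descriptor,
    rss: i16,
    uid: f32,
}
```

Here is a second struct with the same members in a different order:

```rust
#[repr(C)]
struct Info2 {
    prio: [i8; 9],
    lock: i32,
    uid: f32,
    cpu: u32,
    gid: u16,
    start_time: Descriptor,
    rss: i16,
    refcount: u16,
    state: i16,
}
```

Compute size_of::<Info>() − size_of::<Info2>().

-4

Descriptor: payload_len at 0 (size 2, align 2) → ends 2; magic at 2 (size 2, align 2) → ends 4; flags at 4 (size 2, align 2) → ends 6; pad 2 to align 4 for seq; seq at 8 (size 4, align 4) → ends 12; total 12 bytes, alignment 4
refcount at 0 (size 2, align 2) → ends 2
gid at 2 (size 2, align 2) → ends 4
lock at 4 (size 4, align 4) → ends 8
cpu at 8 (size 4, align 4) → ends 12
state at 12 (size 2, align 2) → ends 14
prio at 14 (size 9, align 1) → ends 23
pad 1 to align 4 for start_time
start_time at 24 (size 12, align 4) → ends 36
rss at 36 (size 2, align 2) → ends 38
pad 2 to align 4 for uid
uid at 40 (size 4, align 4) → ends 44
total 44 bytes, alignment 4
— Info2 —
prio at 0 (size 9, align 1) → ends 9
pad 3 to align 4 for lock
lock at 12 (size 4, align 4) → ends 16
uid at 16 (size 4, align 4) → ends 20
cpu at 20 (size 4, align 4) → ends 24
gid at 24 (size 2, align 2) → ends 26
pad 2 to align 4 for start_time
start_time at 28 (size 12, align 4) → ends 40
rss at 40 (size 2, align 2) → ends 42
refcount at 42 (size 2, align 2) → ends 44
state at 44 (size 2, align 2) → ends 46
tail pad 2 to reach multiple of 4
total 48 bytes, alignment 4
44 − 48 = -4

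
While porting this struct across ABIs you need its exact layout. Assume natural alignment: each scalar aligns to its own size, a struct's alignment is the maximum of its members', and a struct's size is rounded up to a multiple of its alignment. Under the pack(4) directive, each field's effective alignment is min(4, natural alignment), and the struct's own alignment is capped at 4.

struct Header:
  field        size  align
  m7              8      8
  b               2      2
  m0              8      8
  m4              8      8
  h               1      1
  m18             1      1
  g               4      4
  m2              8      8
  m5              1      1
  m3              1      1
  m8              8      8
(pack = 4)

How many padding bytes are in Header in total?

6

@0: m7 [8B, align 4] → 8
@8: b [2B, align 2] → 10
+2 pad (align 4)
@12: m0 [8B, align 4] → 20
@20: m4 [8B, align 4] → 28
@28: h [1B, align 1] → 29
@29: m18 [1B, align 1] → 30
+2 pad (align 4)
@32: g [4B, align 4] → 36
@36: m2 [8B, align 4] → 44
@44: m5 [1B, align 1] → 45
@45: m3 [1B, align 1] → 46
+2 pad (align 4)
@48: m8 [8B, align 4] → 56
size 56, align 4
data bytes 50, size 56 → padding 6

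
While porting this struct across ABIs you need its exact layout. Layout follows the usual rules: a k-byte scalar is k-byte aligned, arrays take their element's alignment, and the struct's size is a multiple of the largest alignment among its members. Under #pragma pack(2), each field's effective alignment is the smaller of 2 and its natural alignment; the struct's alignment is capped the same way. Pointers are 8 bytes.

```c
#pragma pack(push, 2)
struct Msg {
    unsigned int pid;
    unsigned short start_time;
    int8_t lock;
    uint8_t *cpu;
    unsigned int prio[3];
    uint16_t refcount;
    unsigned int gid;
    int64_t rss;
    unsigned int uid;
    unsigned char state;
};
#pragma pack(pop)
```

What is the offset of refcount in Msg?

0..4  pid  (4B, 2-aligned)
4..6  start_time  (2B, 2-aligned)
6..7  lock  (1B, 1-aligned)
7..8  -- padding (1B)
8..16  cpu  (8B, 2-aligned)
16..28  prio  (12B, 2-aligned)
28..30  refcount  (2B, 2-aligned)

28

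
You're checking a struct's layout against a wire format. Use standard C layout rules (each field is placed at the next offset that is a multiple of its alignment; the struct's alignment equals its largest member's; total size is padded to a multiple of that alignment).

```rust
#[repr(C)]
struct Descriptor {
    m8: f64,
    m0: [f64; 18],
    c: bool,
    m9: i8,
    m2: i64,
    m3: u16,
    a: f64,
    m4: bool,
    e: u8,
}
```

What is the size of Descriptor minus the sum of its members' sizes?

18

@0: m8 [8B, align 8] → 8
@8: m0 [144B, align 8] → 152
@152: c [1B, align 1] → 153
@153: m9 [1B, align 1] → 154
+6 pad (align 8)
@160: m2 [8B, align 8] → 168
@168: m3 [2B, align 2] → 170
+6 pad (align 8)
@176: a [8B, align 8] → 184
@184: m4 [1B, align 1] → 185
@185: e [1B, align 1] → 186
+6 tail pad (align 8)
size 192, align 8
data bytes 174, size 192 → padding 18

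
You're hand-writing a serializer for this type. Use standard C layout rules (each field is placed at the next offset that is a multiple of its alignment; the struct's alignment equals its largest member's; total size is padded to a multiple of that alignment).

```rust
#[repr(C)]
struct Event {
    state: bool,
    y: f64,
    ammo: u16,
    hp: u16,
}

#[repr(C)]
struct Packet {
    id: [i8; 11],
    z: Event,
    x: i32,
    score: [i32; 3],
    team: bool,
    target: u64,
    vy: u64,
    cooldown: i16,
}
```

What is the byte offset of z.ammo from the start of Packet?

32

Event: @0: state [1B, align 1] → 1; +7 pad (align 8); @8: y [8B, align 8] → 16; @16: ammo [2B, align 2] → 18; @18: hp [2B, align 2] → 20; +4 tail pad (align 8); size 24, align 8
@0: id [11B, align 1] → 11
+5 pad (align 8)
@16: z [24B, align 8] → 40
within Event: ammo at 16
16 + 16 = 32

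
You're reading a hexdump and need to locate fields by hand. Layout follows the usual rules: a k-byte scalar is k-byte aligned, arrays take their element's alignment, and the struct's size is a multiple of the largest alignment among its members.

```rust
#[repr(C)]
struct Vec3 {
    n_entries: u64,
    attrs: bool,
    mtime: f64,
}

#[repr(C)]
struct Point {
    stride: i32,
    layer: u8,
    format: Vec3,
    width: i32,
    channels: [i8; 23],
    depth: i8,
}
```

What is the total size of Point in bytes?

64 bytes

Vec3: n_entries at 0 (size 8, align 8) → ends 8; attrs at 8 (size 1, align 1) → ends 9; pad 7 to align 8 for mtime; mtime at 16 (size 8, align 8) → ends 24; total 24 bytes, alignment 8
stride at 0 (size 4, align 4) → ends 4
layer at 4 (size 1, align 1) → ends 5
pad 3 to align 8 for format
format at 8 (size 24, align 8) → ends 32
width at 32 (size 4, align 4) → ends 36
channels at 36 (size 23, align 1) → ends 59
depth at 59 (size 1, align 1) → ends 60
tail pad 4 to reach multiple of 8
total 64 bytes, alignment 8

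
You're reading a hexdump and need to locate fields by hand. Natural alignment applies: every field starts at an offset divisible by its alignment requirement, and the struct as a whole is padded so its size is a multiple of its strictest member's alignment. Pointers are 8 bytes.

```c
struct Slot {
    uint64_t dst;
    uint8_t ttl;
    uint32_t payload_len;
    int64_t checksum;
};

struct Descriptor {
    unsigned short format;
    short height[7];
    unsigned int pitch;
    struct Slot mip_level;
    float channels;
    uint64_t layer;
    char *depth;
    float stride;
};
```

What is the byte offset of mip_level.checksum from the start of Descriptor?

40

Slot: @0: dst [8B, align 8] → 8; @8: ttl [1B, align 1] → 9; +3 pad (align 4); @12: payload_len [4B, align 4] → 16; @16: checksum [8B, align 8] → 24; size 24, align 8
@0: format [2B, align 2] → 2
@2: height [14B, align 2] → 16
@16: pitch [4B, align 4] → 20
+4 pad (align 8)
@24: mip_level [24B, align 8] → 48
within Slot: checksum at 16
24 + 16 = 40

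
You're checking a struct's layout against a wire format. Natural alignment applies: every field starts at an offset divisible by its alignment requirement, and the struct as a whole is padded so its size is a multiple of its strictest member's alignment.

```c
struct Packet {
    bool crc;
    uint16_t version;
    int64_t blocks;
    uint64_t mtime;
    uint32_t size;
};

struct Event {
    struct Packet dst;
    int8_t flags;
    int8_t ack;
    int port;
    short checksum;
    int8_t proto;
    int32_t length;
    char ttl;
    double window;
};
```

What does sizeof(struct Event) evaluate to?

64 bytes

Packet: 0..1  crc  (1B, 1-aligned); 1..2  -- padding (1B); 2..4  version  (2B, 2-aligned); 4..8  -- padding (4B); 8..16  blocks  (8B, 8-aligned); 16..24  mtime  (8B, 8-aligned); 24..28  size  (4B, 4-aligned); 28..32  -- tail padding (4B); sizeof = 32, alignof = 8
0..32  dst  (32B, 8-aligned)
32..33  flags  (1B, 1-aligned)
33..34  ack  (1B, 1-aligned)
34..36  -- padding (2B)
36..40  port  (4B, 4-aligned)
40..42  checksum  (2B, 2-aligned)
42..43  proto  (1B, 1-aligned)
43..44  -- padding (1B)
44..48  length  (4B, 4-aligned)
48..49  ttl  (1B, 1-aligned)
49..56  -- padding (7B)
56..64  window  (8B, 8-aligned)
sizeof = 64, alignof = 8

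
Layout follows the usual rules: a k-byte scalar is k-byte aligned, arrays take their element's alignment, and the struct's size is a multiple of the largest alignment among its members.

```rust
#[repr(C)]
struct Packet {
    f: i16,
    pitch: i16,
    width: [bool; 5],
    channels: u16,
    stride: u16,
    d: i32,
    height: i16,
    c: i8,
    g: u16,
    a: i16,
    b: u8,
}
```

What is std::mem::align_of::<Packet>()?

member alignments: f=2, pitch=2, width=1, channels=2, stride=2, d=4, height=2, c=1, g=2, a=2, b=1
max = 4

4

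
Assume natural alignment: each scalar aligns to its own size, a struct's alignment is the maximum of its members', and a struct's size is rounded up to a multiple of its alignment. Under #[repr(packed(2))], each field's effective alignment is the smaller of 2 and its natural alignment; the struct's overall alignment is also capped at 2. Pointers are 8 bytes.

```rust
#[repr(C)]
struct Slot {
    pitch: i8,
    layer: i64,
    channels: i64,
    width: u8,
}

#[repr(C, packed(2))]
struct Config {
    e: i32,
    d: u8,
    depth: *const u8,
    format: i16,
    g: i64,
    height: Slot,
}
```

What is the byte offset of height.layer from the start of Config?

Slot: pitch at 0 (size 1, align 1) → ends 1; pad 7 to align 8 for layer; layer at 8 (size 8, align 8) → ends 16; channels at 16 (size 8, align 8) → ends 24; width at 24 (size 1, align 1) → ends 25; tail pad 7 to reach multiple of 8; total 32 bytes, alignment 8
e at 0 (size 4, align 2) → ends 4
d at 4 (size 1, align 1) → ends 5
pad 1 to align 2 for depth
depth at 6 (size 8, align 2) → ends 14
format at 14 (size 2, align 2) → ends 16
g at 16 (size 8, align 2) → ends 24
height at 24 (size 32, align 2) → ends 56
within Slot: layer at 8
24 + 8 = 32

32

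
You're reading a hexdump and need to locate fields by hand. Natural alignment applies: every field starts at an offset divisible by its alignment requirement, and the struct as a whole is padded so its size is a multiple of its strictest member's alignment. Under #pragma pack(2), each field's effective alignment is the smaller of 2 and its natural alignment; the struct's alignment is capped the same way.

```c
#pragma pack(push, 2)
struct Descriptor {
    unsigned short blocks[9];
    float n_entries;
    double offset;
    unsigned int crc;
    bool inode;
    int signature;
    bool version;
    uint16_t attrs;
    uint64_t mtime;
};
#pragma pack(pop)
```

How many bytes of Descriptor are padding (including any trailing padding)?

2

0..18  blocks  (18B, 2-aligned)
18..22  n_entries  (4B, 2-aligned)
22..30  offset  (8B, 2-aligned)
30..34  crc  (4B, 2-aligned)
34..35  inode  (1B, 1-aligned)
35..36  -- padding (1B)
36..40  signature  (4B, 2-aligned)
40..41  version  (1B, 1-aligned)
41..42  -- padding (1B)
42..44  attrs  (2B, 2-aligned)
44..52  mtime  (8B, 2-aligned)
sizeof = 52, alignof = 2
data bytes 50, size 52 → padding 2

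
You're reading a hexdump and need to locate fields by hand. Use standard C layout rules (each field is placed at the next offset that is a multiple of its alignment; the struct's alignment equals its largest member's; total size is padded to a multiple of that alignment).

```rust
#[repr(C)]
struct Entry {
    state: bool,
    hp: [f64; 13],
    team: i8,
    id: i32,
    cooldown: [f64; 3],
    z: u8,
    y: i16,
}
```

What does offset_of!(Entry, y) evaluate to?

0..1  state  (1B, 1-aligned)
1..8  -- padding (7B)
8..112  hp  (104B, 8-aligned)
112..113  team  (1B, 1-aligned)
113..116  -- padding (3B)
116..120  id  (4B, 4-aligned)
120..144  cooldown  (24B, 8-aligned)
144..145  z  (1B, 1-aligned)
145..146  -- padding (1B)
146..148  y  (2B, 2-aligned)

146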